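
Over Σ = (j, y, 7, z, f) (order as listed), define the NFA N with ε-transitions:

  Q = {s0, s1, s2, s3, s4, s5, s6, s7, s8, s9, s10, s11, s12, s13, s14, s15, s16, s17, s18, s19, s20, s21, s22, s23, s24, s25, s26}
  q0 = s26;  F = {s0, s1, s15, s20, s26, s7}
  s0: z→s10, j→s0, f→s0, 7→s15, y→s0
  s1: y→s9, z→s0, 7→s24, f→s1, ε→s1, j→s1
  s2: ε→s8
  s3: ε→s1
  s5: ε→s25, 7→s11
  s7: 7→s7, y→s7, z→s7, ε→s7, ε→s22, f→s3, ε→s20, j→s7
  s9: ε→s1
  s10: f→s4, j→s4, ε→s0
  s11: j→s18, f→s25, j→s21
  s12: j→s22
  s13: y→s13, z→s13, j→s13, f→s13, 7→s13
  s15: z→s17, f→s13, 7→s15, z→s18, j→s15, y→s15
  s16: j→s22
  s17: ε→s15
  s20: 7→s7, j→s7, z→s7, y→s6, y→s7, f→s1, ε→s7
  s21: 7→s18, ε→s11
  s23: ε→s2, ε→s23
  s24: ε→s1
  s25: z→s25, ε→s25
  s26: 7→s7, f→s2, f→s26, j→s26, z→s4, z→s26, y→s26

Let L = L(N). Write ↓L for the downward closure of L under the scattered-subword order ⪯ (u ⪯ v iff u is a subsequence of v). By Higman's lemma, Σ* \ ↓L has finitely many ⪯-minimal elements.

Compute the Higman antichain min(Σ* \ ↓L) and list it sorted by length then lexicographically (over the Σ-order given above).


|Q|=27, |F|=6, |δ|=65 (16 ε).
min D↑ (6 st, q0=0, F={5}): 0:j→0,y→0,7→1,z→0,f→0 1:j→1,y→1,7→1,z→1,f→2 2:j→2,y→2,7→2,z→3,f→2 3:j→3,y→3,7→4,z→3,f→3 4:j→4,y→4,7→4,z→4,f→5 5:j→5,y→5,7→5,z→5,f→5 (ε-aug+det+¬).
'7fz7f': N↓-sim [18, 15, 11, 7, 4, 1] end={s13} — reject; 5/5 single-dels accept.
1 obstructions.

A = [7fz7f].


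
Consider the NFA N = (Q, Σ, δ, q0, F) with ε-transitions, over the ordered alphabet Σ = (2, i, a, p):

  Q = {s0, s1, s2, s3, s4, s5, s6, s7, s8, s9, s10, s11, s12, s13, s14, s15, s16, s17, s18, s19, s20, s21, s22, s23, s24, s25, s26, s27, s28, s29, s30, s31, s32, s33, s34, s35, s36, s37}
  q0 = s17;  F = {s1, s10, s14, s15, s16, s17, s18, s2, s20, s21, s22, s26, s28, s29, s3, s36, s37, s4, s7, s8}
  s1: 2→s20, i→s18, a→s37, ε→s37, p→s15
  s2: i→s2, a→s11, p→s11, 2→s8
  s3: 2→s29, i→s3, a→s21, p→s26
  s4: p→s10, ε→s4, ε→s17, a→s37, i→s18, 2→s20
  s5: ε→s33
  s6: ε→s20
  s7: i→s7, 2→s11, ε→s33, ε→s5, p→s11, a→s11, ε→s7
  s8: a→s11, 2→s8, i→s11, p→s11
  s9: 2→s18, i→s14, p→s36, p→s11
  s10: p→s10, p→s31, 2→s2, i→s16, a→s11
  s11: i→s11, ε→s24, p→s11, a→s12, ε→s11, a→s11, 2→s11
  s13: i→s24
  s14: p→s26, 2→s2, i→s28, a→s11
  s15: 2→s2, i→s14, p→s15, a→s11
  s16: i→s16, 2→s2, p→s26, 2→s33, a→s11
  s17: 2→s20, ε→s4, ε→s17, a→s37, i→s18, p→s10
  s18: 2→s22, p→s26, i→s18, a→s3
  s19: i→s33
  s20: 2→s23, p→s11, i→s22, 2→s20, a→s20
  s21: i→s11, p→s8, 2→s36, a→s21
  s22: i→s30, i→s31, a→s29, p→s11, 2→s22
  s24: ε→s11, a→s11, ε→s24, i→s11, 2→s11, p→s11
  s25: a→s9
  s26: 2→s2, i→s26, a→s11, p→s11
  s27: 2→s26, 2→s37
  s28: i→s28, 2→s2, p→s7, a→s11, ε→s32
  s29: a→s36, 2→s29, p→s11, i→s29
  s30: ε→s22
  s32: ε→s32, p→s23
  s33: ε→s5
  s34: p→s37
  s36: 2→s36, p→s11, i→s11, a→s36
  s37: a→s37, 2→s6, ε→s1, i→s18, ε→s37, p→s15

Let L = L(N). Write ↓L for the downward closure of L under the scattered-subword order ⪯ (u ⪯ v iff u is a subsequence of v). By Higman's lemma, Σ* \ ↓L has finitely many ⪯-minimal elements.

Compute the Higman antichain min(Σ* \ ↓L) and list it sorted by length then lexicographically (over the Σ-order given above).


Antichain: [2p, pa, ipp, iaai, p22i, apiip2].

|Q|=38, |F|=20, |δ|=124 (20 ε).
min D↑ (19 st, q0=0, F={6}): 0:2→1,i→2,a→3,p→4 1:2→1,i→5,a→1,p→6 2:2→5,i→2,a→7,p→8 3:2→1,i→2,a→3,p→9 4:2→10,i→11,a→6,p→4 5:2→5,i→5,a→12,p→6 6:2→6,i→6,a→6,p→6 7:2→12,i→7,a→13,p→8 8:2→10,i→8,a→6,p→6 9:2→10,i→14,a→6,p→9 10:2→15,i→10,a→6,p→6 11:2→10,i→11,a→6,p→8 12:2→12,i→12,a→16,p→6 13:2→16,i→6,a→13,p→15 14:2→10,i→17,a→6,p→8 15:2→15,i→6,a→6,p→6 16:2→16,i→6,a→16,p→6 17:2→10,i→17,a→6,p→18 18:2→6,i→18,a→6,p→6 (ε-aug+det+¬).
'2p': |S_i|=[30, 15, 3] end={s11,s12,s24} rej; 2/2 deletions ∈↓L.
'pa': |S_i|=[30, 17, 3] end={s11,s12,s24} ∉↓L; 2/2 single-dels accept.
'ipp': N↓-sim [30, 22, 10, 3] end={s11,s12,s24} ∉↓L; 3/3 single-dels accept.
'iaai': run [30, 22, 10, 6, 3] end={s11,s12,s24} ∉↓L; 4/4 del acc.
'p22i': run [30, 17, 7, 4, 3] end={s11,s12,s24} — reject; 4/4 deletions ∈↓L.
'apiip2': N↓-sim [30, 26, 14, 13, 12, 7, 3] end={s11,s12,s24} ∉↓L; 6/6 deletions ∈↓L.
6 obstructions.


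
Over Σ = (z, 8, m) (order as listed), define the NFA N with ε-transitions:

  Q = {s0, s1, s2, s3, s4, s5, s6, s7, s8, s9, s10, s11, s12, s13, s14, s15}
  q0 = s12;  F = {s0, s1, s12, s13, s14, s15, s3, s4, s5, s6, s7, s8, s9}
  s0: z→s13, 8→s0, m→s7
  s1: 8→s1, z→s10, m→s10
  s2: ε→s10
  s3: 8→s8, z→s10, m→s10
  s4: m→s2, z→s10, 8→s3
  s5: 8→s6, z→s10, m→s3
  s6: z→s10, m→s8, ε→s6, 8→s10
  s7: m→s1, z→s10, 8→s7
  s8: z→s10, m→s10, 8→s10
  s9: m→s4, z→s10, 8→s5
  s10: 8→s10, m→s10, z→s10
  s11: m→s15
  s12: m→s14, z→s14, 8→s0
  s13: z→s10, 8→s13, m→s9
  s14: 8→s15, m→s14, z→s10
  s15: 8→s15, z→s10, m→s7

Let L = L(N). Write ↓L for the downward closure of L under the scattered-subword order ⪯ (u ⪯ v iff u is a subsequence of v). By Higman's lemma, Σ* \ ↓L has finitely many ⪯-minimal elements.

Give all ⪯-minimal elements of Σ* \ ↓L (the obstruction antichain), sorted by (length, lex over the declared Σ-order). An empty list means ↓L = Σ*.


|Q|=16, |F|=13, |δ|=45 (2 ε).
min D↑ (14 st, q0=0, F={3}): 0:z→1,8→2,m→1 1:z→3,8→4,m→1 2:z→5,8→2,m→6 3:z→3,8→3,m→3 4:z→3,8→4,m→6 5:z→3,8→5,m→7 6:z→3,8→6,m→8 7:z→3,8→9,m→10 8:z→3,8→8,m→3 9:z→3,8→11,m→12 10:z→3,8→12,m→3 11:z→3,8→3,m→13 12:z→3,8→13,m→3 13:z→3,8→3,m→3 [Hopcroft].
'zz': run [15, 13, 1] end={s10} — reject; 2/2 del acc.
'mz': |S_i|=[15, 12, 1] end={s10} ∉↓L; 2/2 single-dels accept.
'8mmm': run [15, 13, 10, 6, 2] end={s10,s2} rej; 4/4 deletions ∈↓L.
'8zm888': run [15, 13, 9, 8, 5, 3, 1] end={s10} ∉↓L; 6/6 deletions ∈↓L.
4 minimals (antichain).

Antichain: [zz, mz, 8mmm, 8zm888].


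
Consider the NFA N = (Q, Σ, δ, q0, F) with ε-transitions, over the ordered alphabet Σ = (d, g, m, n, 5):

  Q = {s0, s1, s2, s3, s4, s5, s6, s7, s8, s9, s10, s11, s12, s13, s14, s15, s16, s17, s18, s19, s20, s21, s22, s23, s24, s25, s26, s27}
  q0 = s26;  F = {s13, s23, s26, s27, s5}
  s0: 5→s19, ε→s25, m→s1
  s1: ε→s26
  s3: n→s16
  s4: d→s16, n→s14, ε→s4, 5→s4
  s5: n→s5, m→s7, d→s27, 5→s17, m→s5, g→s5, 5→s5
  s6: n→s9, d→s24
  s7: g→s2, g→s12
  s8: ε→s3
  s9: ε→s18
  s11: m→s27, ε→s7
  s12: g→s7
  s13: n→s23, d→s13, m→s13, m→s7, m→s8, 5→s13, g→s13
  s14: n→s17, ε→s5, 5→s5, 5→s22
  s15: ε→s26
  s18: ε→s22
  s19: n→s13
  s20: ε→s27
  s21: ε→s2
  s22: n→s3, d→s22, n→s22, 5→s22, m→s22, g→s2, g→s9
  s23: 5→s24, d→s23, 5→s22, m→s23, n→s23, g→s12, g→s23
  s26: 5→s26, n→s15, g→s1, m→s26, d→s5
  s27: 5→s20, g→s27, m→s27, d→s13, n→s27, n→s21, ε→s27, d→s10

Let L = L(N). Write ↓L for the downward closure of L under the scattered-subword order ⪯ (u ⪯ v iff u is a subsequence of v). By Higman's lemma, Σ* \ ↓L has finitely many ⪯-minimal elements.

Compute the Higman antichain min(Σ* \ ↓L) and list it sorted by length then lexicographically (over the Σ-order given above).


|Q|=28, |F|=5, |δ|=68 (12 ε).
min D↑ (6 st, q0=0, F={5}): 0:d→1,g→0,m→0,n→0,5→0 1:d→2,g→1,m→1,n→1,5→1 2:d→3,g→2,m→2,n→2,5→2 3:d→3,g→3,m→3,n→4,5→3 4:d→4,g→4,m→4,n→4,5→5 5:d→5,g→5,m→5,n→5,5→5 [Hopcroft].
'dddn5': |S_i|=[21, 18, 16, 13, 10, 7] end={s16,s18,s2,s22,s24,s3,s9} — reject; 5/5 del acc.
1 obstructions.

min(Σ*\↓L) = [dddn5].


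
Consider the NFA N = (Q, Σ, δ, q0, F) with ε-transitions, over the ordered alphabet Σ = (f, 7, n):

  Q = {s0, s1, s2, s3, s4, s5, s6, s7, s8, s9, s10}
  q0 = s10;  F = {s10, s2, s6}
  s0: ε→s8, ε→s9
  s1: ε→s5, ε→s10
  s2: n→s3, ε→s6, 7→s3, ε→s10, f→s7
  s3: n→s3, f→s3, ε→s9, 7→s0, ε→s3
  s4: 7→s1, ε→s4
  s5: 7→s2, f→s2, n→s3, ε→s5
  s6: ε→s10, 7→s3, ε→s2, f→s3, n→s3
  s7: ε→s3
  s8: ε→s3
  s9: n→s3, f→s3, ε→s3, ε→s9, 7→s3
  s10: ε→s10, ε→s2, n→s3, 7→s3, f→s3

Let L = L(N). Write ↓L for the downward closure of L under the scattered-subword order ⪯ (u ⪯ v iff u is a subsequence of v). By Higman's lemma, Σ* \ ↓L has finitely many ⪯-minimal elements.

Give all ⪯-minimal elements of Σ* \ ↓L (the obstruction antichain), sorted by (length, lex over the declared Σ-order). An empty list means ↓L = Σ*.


min(Σ*\↓L) = [f, 7, n].

|Q|=11, |F|=3, |δ|=37 (18 ε).
min D↑ (2 st, q0=0, F={1}): 0:f→1,7→1,n→1 1:f→1,7→1,n→1 (ε-aug+det+¬).
'f': N↓-sim [8, 5] end={s0,s3,s7,s8,s9} ∉↓L; 1/1 del acc.
'7': N↓-sim [8, 4] end={s0,s3,s8,s9} ∉↓L; 1/1 deletions ∈↓L.
'n': run [8, 4] end={s0,s3,s8,s9} ∉↓L; 1/1 deletions ∈↓L.
3 obstructions.


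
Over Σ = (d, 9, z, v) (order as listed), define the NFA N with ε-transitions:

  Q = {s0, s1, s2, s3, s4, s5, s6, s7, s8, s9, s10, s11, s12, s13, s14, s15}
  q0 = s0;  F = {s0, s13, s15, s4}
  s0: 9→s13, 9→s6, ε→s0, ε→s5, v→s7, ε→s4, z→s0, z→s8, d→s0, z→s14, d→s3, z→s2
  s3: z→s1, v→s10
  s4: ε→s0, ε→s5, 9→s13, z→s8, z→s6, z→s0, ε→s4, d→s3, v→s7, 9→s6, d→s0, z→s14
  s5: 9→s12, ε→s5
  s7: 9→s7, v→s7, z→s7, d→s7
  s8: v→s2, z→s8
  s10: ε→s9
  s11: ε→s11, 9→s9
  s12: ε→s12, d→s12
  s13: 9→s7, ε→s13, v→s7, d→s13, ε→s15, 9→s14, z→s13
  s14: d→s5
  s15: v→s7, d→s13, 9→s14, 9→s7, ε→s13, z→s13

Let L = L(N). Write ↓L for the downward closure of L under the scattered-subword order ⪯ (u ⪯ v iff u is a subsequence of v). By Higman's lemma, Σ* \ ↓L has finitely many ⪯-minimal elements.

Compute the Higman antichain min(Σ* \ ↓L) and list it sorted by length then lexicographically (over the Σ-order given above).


|Q|=16, |F|=4, |δ|=53 (13 ε).
min D↑ (3 st, q0=0, F={2}): 0:d→0,9→1,z→0,v→2 1:d→1,9→2,z→1,v→2 2:d→2,9→2,z→2,v→2 (ε-aug+det+¬).
'v': N↓-sim [15, 4] end={s10,s2,s7,s9} rej; 1/1 single-dels accept.
'99': run [15, 7, 4] end={s12,s14,s5,s7} ∉↓L; 2/2 deletions ∈↓L.
2 words, ⪯-incomp.

A = [v, 99].


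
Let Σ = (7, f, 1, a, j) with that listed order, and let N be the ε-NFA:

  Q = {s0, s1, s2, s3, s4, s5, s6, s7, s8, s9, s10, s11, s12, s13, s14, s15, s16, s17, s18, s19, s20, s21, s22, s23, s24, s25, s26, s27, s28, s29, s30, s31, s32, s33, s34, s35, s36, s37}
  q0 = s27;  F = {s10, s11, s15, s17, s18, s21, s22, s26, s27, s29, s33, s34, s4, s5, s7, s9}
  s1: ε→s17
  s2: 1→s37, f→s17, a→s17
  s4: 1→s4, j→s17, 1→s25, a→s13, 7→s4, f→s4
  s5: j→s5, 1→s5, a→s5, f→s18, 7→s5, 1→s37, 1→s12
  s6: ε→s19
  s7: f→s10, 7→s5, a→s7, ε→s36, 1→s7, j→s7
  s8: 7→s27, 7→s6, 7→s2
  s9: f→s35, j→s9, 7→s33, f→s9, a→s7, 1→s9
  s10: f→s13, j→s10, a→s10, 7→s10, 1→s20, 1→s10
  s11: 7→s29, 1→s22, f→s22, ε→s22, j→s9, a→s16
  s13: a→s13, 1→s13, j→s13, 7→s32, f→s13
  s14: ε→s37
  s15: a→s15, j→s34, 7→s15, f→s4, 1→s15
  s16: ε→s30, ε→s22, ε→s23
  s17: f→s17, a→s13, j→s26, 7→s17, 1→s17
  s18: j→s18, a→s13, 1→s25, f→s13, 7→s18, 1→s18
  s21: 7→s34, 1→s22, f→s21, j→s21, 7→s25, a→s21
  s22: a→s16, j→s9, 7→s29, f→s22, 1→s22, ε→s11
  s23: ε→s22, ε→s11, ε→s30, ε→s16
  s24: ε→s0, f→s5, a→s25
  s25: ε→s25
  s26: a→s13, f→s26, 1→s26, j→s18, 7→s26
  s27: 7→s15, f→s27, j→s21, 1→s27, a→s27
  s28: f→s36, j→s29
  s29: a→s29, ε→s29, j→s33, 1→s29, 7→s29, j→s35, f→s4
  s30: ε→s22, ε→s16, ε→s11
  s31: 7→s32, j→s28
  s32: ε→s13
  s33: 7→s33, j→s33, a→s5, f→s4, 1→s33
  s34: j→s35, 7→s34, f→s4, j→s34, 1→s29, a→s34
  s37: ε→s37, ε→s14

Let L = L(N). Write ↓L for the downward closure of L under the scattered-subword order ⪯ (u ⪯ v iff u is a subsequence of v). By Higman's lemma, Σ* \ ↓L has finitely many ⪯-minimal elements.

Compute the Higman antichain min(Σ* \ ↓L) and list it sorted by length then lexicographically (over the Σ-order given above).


|Q|=38, |F|=16, |δ|=128 (22 ε).
min D↑ (16 st, q0=0, F={6}): 0:7→1,f→0,1→0,a→0,j→2 1:7→1,f→3,1→1,a→1,j→4 2:7→4,f→2,1→5,a→2,j→2 3:7→3,f→3,1→3,a→6,j→7 4:7→4,f→3,1→8,a→4,j→4 5:7→8,f→5,1→5,a→5,j→9 6:7→6,f→6,1→6,a→6,j→6 7:7→7,f→7,1→7,a→6,j→10 8:7→8,f→3,1→8,a→8,j→11 9:7→11,f→9,1→9,a→12,j→9 10:7→10,f→10,1→10,a→6,j→13 11:7→11,f→3,1→11,a→14,j→11 12:7→14,f→15,1→12,a→12,j→12 13:7→13,f→6,1→13,a→6,j→13 14:7→14,f→13,1→14,a→14,j→14 15:7→15,f→6,1→15,a→15,j→15 [Hopcroft].
'7fa': N↓-sim [28, 18, 7, 2] end={s13,s32} — reject; 3/3 del acc.
'7fjjjf': N↓-sim [28, 18, 7, 6, 5, 4, 2] end={s13,s32} rej; 6/6 deletions ∈↓L.
'j1jaff': run [28, 26, 24, 18, 12, 6, 2] end={s13,s32} rej; 6/6 single-dels accept.
3 words, ⪯-incomp.

A = [7fa, 7fjjjf, j1jaff].


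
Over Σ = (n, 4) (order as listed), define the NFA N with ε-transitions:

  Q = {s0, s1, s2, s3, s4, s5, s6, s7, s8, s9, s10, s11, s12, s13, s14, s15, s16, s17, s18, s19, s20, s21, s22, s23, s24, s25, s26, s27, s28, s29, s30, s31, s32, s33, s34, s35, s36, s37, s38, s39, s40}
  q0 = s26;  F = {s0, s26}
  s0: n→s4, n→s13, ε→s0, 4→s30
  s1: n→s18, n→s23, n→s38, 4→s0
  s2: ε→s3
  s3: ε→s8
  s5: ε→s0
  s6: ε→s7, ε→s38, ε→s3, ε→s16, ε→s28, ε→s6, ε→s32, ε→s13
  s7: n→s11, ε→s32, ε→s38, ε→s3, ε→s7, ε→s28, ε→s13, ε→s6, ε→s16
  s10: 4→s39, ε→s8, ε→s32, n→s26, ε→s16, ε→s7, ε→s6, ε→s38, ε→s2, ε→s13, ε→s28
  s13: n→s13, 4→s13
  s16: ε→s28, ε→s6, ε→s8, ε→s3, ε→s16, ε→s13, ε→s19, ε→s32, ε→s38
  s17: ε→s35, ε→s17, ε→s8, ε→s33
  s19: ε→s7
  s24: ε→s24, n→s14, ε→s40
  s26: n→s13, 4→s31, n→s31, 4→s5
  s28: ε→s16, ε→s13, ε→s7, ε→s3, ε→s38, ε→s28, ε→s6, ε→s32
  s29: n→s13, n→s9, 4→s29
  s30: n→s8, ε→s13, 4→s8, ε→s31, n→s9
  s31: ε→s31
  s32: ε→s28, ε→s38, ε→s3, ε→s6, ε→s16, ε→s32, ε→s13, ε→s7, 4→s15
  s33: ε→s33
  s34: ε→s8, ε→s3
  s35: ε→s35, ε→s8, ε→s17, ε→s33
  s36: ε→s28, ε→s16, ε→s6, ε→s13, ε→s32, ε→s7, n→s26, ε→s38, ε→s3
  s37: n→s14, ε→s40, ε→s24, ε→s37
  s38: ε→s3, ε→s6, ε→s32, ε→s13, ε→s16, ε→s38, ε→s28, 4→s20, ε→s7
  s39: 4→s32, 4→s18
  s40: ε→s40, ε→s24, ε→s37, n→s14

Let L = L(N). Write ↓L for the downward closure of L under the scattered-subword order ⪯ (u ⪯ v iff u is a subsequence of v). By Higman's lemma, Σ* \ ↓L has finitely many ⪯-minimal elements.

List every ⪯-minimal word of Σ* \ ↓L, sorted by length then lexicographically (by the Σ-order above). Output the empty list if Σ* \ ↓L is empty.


|Q|=41, |F|=2, |δ|=123 (93 ε).
min D↑ (3 st, q0=0, F={1}): 0:n→1,4→2 1:n→1,4→1 2:n→1,4→1 (ε-aug+det+¬).
'n': N↓-sim [9, 5] end={s13,s31,s4,s8,s9} rej; 1/1 deletions ∈↓L.
'44': N↓-sim [9, 8, 5] end={s13,s30,s31,s8,s9} rej; 2/2 del acc.
2 obstructions.

min(Σ*\↓L) = [n, 44].


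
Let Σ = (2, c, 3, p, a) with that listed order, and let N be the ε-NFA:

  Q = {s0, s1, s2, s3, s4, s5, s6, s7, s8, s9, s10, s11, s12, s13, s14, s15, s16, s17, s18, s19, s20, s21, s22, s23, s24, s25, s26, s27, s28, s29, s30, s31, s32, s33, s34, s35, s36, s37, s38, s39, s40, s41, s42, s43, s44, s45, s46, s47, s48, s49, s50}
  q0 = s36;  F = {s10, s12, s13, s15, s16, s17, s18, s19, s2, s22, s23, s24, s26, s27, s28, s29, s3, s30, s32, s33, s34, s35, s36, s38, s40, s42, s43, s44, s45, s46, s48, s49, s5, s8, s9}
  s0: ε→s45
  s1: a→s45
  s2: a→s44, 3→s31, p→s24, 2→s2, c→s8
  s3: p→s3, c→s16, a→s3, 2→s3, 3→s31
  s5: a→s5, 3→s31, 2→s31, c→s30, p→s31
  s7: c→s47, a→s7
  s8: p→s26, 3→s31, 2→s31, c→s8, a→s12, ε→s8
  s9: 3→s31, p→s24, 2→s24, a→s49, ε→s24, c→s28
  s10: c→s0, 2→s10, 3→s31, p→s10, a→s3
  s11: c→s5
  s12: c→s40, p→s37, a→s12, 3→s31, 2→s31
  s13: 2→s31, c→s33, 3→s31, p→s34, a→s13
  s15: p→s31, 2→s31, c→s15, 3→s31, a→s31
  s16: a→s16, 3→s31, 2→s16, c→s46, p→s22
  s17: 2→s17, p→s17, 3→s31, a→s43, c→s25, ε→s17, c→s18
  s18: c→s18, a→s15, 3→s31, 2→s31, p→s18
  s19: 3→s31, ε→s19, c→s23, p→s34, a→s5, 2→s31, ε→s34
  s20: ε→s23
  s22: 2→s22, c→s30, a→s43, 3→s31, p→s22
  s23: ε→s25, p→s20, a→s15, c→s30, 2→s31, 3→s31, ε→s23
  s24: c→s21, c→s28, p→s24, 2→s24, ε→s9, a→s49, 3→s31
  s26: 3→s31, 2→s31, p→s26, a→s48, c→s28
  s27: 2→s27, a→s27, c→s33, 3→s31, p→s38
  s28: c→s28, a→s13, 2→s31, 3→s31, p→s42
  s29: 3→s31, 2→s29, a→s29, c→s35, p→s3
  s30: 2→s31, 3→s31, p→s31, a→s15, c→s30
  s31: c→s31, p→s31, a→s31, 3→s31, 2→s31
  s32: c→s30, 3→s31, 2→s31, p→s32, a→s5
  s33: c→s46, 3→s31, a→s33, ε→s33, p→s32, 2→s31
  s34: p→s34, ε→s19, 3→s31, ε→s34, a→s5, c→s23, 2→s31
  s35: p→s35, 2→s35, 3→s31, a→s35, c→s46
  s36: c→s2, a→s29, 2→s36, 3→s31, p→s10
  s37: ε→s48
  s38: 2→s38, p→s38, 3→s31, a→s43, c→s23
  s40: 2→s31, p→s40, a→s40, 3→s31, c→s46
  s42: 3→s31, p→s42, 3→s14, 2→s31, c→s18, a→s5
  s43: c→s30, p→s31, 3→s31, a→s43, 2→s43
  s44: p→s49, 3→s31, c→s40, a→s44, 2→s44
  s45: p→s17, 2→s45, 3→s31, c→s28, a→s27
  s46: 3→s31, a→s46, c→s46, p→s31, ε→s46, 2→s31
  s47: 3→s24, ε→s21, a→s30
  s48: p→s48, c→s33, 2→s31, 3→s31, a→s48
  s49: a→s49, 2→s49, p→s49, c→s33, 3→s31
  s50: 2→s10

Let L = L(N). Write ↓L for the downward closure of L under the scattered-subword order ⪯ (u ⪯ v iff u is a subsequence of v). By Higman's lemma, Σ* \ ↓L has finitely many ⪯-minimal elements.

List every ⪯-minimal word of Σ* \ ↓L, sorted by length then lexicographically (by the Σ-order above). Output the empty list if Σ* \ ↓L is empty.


|Q|=51, |F|=35, |δ|=206 (16 ε).
min D↑ (34 st, q0=0, F={2}): 0:2→0,c→1,3→2,p→3,a→4 1:2→1,c→5,3→2,p→6,a→7 2:2→2,c→2,3→2,p→2,a→2 3:2→3,c→8,3→2,p→3,a→9 4:2→4,c→10,3→2,p→9,a→4 5:2→2,c→5,3→2,p→11,a→12 6:2→6,c→13,3→2,p→6,a→14 7:2→7,c→15,3→2,p→14,a→7 8:2→8,c→13,3→2,p→16,a→17 9:2→9,c→18,3→2,p→9,a→9 10:2→10,c→19,3→2,p→10,a→10 11:2→2,c→13,3→2,p→11,a→20 12:2→2,c→15,3→2,p→20,a→12 13:2→2,c→13,3→2,p→21,a→22 14:2→14,c→23,3→2,p→14,a→14 15:2→2,c→19,3→2,p→15,a→15 16:2→16,c→24,3→2,p→16,a→25 17:2→17,c→23,3→2,p→26,a→17 18:2→18,c→19,3→2,p→27,a→18 19:2→2,c→19,3→2,p→2,a→19 20:2→2,c→23,3→2,p→20,a→20 21:2→2,c→24,3→2,p→21,a→28 22:2→2,c→23,3→2,p→29,a→22 23:2→2,c→19,3→2,p→30,a→23 24:2→2,c→24,3→2,p→24,a→31 25:2→25,c→32,3→2,p→2,a→25 26:2→26,c→33,3→2,p→26,a→25 27:2→27,c→32,3→2,p→27,a→25 28:2→2,c→32,3→2,p→2,a→28 29:2→2,c→33,3→2,p→29,a→28 30:2→2,c→32,3→2,p→30,a→28 31:2→2,c→31,3→2,p→2,a→2 32:2→2,c→32,3→2,p→2,a→31 33:2→2,c→32,3→2,p→33,a→31.
'3': |S_i|=[42, 2] end={s14,s31} ∉↓L; 1/1 deletions ∈↓L.
'cc2': N↓-sim [42, 38, 24, 1] end={s31} — reject; 3/3 single-dels accept.
'accp': N↓-sim [42, 27, 15, 4, 1] end={s31} rej; 4/4 single-dels accept.
'pcpap': N↓-sim [42, 36, 26, 17, 5, 1] end={s31} rej; 5/5 single-dels accept.
'pcpcaa': run [42, 36, 26, 17, 7, 2, 1] end={s31} rej; 6/6 deletions ∈↓L.
5 minimals (antichain).

Antichain: [3, cc2, accp, pcpap, pcpcaa].


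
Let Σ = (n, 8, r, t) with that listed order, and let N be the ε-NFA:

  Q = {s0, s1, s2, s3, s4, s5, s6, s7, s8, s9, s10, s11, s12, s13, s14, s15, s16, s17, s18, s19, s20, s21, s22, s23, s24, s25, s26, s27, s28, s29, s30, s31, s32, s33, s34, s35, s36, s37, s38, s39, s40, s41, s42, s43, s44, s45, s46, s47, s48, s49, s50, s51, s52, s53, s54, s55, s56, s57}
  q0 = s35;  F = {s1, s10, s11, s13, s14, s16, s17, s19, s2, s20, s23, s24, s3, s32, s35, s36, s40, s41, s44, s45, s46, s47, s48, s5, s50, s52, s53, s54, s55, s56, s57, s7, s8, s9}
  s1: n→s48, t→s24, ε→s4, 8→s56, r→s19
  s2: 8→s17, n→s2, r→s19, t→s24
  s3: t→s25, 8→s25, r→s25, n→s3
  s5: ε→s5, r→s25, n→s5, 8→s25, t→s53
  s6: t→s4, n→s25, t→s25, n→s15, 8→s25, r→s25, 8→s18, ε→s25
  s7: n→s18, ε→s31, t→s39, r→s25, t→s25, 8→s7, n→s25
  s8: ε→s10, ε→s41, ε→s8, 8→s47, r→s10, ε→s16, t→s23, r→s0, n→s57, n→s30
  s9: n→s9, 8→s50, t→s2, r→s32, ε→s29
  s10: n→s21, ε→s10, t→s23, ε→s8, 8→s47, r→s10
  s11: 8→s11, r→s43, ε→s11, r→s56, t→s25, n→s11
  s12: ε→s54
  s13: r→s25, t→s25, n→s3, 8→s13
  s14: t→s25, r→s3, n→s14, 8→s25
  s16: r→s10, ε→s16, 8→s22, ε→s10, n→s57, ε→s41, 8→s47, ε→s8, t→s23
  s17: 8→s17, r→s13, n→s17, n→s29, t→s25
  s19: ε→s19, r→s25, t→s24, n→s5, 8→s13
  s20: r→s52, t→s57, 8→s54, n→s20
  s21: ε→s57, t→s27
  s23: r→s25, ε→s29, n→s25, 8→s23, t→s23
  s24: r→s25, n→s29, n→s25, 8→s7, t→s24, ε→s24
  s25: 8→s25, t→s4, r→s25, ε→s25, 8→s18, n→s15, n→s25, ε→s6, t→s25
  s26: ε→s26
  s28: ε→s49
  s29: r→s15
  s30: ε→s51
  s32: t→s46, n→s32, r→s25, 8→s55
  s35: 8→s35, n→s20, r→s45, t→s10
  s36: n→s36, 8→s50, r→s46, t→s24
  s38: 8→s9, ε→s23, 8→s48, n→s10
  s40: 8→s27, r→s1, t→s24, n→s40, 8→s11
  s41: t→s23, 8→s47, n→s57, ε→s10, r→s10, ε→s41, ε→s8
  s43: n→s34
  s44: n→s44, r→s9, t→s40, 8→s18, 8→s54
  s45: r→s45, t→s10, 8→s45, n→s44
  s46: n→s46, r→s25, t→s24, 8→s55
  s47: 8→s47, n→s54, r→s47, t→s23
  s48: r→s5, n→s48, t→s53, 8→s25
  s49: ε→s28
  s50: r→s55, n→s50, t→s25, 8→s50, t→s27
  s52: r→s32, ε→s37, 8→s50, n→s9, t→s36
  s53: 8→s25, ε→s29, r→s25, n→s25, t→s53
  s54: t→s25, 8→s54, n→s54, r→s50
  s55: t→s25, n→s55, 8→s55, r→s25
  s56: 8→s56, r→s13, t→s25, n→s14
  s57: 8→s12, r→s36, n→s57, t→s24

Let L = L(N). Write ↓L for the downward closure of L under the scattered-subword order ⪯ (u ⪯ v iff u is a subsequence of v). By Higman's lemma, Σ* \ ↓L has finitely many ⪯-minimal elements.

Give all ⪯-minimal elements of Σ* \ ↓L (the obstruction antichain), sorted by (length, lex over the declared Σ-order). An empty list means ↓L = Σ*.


|Q|=58, |F|=34, |δ|=200 (33 ε).
min D↑ (32 st, q0=0, F={11}): 0:n→1,8→0,r→2,t→3 1:n→1,8→4,r→5,t→6 2:n→7,8→2,r→2,t→3 3:n→6,8→8,r→3,t→9 4:n→4,8→4,r→10,t→11 5:n→12,8→10,r→13,t→14 6:n→6,8→4,r→14,t→15 7:n→7,8→4,r→12,t→16 8:n→4,8→8,r→8,t→9 9:n→11,8→9,r→11,t→9 10:n→10,8→10,r→17,t→11 11:n→11,8→11,r→11,t→11 12:n→12,8→10,r→13,t→18 13:n→13,8→17,r→11,t→19 14:n→14,8→10,r→19,t→15 15:n→11,8→20,r→11,t→15 16:n→16,8→21,r→22,t→15 17:n→17,8→17,r→11,t→11 18:n→18,8→23,r→24,t→15 19:n→19,8→17,r→11,t→15 20:n→11,8→20,r→11,t→11 21:n→21,8→21,r→25,t→11 22:n→26,8→25,r→24,t→15 23:n→23,8→23,r→27,t→11 24:n→28,8→27,r→11,t→15 25:n→29,8→25,r→27,t→11 26:n→26,8→11,r→28,t→30 27:n→31,8→27,r→11,t→11 28:n→28,8→11,r→11,t→30 29:n→29,8→11,r→31,t→11 30:n→11,8→11,r→11,t→30 31:n→31,8→11,r→11,t→11 [Hopcroft].
'n8t': run [52, 42, 22, 7] end={s15,s18,s25,s27,s39,s4,s6} rej; 3/3 single-dels accept.
'ttn': run [52, 44, 13, 6] end={s15,s18,s25,s29,s4,s6} — reject; 3/3 deletions ∈↓L.
'ttr': N↓-sim [52, 44, 13, 5] end={s15,s18,s25,s4,s6} — reject; 3/3 deletions ∈↓L.
'nrrr': run [52, 42, 32, 18, 5] end={s15,s18,s25,s4,s6} rej; 4/4 del acc.
't8nt': |S_i|=[52, 44, 25, 18, 6] end={s15,s18,s25,s27,s4,s6} rej; 4/4 single-dels accept.
'rntrn8': run [52, 50, 39, 28, 21, 12, 5] end={s15,s18,s25,s4,s6} rej; 6/6 single-dels accept.
6 obstructions.

A = [n8t, ttn, ttr, nrrr, t8nt, rntrn8].


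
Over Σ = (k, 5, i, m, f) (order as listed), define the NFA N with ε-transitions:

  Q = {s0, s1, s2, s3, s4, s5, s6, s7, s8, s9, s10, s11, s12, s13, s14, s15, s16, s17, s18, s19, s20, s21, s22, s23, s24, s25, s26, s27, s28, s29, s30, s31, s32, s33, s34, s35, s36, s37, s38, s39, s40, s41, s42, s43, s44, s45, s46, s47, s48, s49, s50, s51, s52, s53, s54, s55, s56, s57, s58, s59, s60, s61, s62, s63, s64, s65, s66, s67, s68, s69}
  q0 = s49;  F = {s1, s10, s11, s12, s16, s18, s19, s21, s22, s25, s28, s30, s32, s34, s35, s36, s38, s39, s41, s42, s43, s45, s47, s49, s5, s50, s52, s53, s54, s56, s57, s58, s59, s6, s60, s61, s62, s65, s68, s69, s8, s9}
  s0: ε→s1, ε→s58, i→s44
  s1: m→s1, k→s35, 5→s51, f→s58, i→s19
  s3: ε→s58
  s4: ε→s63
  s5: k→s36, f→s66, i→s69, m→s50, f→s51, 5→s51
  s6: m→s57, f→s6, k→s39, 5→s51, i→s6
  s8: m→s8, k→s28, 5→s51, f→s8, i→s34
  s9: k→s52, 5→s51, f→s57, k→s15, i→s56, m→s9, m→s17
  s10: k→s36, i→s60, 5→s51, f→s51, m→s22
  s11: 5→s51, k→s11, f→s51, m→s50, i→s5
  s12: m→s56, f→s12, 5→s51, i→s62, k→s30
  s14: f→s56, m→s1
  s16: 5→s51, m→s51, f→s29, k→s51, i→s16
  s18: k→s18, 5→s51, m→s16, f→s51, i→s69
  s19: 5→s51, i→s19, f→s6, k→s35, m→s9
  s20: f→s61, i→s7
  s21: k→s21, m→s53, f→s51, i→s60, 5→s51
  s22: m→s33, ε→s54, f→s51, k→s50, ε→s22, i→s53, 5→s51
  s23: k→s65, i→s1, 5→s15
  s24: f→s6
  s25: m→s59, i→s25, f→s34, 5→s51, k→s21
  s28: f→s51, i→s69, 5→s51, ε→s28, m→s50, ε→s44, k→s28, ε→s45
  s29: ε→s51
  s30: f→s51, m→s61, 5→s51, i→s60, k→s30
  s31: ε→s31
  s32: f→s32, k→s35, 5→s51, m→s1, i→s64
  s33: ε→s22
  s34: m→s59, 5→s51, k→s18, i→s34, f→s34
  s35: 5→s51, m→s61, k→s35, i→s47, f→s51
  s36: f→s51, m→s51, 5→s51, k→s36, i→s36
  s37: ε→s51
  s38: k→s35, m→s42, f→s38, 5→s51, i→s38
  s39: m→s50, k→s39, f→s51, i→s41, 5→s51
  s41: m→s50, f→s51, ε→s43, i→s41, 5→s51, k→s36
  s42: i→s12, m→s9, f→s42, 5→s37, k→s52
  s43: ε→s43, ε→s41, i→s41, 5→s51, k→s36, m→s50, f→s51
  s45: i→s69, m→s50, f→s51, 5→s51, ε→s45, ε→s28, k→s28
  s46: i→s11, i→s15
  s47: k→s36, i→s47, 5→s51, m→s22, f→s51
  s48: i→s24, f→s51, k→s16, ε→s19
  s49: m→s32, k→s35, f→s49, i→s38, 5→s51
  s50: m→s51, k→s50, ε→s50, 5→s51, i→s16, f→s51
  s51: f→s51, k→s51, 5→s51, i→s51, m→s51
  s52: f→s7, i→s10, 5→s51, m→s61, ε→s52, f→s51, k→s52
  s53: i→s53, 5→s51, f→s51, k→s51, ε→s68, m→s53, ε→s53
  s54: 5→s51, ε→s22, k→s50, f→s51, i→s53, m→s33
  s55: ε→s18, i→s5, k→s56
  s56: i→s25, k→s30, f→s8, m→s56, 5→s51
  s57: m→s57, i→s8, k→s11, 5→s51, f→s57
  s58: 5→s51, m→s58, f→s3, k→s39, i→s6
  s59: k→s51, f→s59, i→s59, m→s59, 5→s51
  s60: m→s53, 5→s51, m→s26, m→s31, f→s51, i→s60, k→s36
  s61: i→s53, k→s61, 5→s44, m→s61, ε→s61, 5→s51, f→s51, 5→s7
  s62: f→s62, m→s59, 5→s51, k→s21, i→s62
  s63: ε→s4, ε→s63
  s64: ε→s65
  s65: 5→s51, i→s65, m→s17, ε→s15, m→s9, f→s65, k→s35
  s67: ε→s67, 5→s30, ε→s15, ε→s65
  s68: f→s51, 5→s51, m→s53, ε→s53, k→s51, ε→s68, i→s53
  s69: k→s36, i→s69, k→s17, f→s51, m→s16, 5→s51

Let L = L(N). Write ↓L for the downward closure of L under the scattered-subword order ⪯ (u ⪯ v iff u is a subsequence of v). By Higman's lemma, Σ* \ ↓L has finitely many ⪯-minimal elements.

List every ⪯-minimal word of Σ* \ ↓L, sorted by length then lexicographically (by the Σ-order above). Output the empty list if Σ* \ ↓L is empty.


Antichain: [5, kf, kikm, kmik, imiimk, mmfkmm].

|Q|=70, |F|=42, |δ|=277 (35 ε).
min D↑ (39 st, q0=0, F={2}): 0:k→1,5→2,i→3,m→4,f→0 1:k→1,5→2,i→5,m→6,f→2 2:k→2,5→2,i→2,m→2,f→2 3:k→1,5→2,i→3,m→7,f→3 4:k→1,5→2,i→8,m→9,f→4 5:k→10,5→2,i→5,m→11,f→2 6:k→6,5→2,i→12,m→6,f→2 7:k→13,5→2,i→14,m→15,f→7 8:k→1,5→2,i→8,m→15,f→8 9:k→1,5→2,i→16,m→9,f→17 10:k→10,5→2,i→10,m→2,f→2 11:k→18,5→2,i→12,m→11,f→2 12:k→2,5→2,i→12,m→12,f→2 13:k→13,5→2,i→19,m→6,f→2 14:k→20,5→2,i→21,m→22,f→14 15:k→13,5→2,i→22,m→15,f→23 16:k→1,5→2,i→16,m→15,f→24 17:k→25,5→2,i→24,m→17,f→17 18:k→18,5→2,i→26,m→2,f→2 19:k→10,5→2,i→27,m→11,f→2 20:k→20,5→2,i→27,m→6,f→2 21:k→28,5→2,i→21,m→29,f→21 22:k→20,5→2,i→30,m→22,f→31 23:k→32,5→2,i→31,m→23,f→23 24:k→25,5→2,i→24,m→23,f→24 25:k→25,5→2,i→33,m→18,f→2 26:k→2,5→2,i→26,m→2,f→2 27:k→10,5→2,i→27,m→12,f→2 28:k→28,5→2,i→27,m→12,f→2 29:k→2,5→2,i→29,m→29,f→29 30:k→28,5→2,i→30,m→29,f→34 31:k→35,5→2,i→34,m→31,f→31 32:k→32,5→2,i→36,m→18,f→2 33:k→10,5→2,i→33,m→18,f→2 34:k→37,5→2,i→34,m→29,f→34 35:k→35,5→2,i→38,m→18,f→2 36:k→10,5→2,i→38,m→18,f→2 37:k→37,5→2,i→38,m→26,f→2 38:k→10,5→2,i→38,m→26,f→2.
'5': N↓-sim [55, 4] end={s37,s44,s51,s7} ∉↓L; 1/1 deletions ∈↓L.
'kf': run [55, 34, 4] end={s29,s51,s66,s7} ∉↓L; 2/2 del acc.
'kikm': N↓-sim [55, 34, 21, 6, 1] end={s51} rej; 4/4 del acc.
'kmik': N↓-sim [55, 34, 14, 5, 1] end={s51} rej; 4/4 single-dels accept.
'imiimk': N↓-sim [55, 50, 40, 33, 17, 8, 1] end={s51} rej; 6/6 del acc.
'mmfkmm': N↓-sim [55, 53, 46, 25, 17, 4, 1] end={s51} — reject; 6/6 single-dels accept.
6 minimals (antichain).


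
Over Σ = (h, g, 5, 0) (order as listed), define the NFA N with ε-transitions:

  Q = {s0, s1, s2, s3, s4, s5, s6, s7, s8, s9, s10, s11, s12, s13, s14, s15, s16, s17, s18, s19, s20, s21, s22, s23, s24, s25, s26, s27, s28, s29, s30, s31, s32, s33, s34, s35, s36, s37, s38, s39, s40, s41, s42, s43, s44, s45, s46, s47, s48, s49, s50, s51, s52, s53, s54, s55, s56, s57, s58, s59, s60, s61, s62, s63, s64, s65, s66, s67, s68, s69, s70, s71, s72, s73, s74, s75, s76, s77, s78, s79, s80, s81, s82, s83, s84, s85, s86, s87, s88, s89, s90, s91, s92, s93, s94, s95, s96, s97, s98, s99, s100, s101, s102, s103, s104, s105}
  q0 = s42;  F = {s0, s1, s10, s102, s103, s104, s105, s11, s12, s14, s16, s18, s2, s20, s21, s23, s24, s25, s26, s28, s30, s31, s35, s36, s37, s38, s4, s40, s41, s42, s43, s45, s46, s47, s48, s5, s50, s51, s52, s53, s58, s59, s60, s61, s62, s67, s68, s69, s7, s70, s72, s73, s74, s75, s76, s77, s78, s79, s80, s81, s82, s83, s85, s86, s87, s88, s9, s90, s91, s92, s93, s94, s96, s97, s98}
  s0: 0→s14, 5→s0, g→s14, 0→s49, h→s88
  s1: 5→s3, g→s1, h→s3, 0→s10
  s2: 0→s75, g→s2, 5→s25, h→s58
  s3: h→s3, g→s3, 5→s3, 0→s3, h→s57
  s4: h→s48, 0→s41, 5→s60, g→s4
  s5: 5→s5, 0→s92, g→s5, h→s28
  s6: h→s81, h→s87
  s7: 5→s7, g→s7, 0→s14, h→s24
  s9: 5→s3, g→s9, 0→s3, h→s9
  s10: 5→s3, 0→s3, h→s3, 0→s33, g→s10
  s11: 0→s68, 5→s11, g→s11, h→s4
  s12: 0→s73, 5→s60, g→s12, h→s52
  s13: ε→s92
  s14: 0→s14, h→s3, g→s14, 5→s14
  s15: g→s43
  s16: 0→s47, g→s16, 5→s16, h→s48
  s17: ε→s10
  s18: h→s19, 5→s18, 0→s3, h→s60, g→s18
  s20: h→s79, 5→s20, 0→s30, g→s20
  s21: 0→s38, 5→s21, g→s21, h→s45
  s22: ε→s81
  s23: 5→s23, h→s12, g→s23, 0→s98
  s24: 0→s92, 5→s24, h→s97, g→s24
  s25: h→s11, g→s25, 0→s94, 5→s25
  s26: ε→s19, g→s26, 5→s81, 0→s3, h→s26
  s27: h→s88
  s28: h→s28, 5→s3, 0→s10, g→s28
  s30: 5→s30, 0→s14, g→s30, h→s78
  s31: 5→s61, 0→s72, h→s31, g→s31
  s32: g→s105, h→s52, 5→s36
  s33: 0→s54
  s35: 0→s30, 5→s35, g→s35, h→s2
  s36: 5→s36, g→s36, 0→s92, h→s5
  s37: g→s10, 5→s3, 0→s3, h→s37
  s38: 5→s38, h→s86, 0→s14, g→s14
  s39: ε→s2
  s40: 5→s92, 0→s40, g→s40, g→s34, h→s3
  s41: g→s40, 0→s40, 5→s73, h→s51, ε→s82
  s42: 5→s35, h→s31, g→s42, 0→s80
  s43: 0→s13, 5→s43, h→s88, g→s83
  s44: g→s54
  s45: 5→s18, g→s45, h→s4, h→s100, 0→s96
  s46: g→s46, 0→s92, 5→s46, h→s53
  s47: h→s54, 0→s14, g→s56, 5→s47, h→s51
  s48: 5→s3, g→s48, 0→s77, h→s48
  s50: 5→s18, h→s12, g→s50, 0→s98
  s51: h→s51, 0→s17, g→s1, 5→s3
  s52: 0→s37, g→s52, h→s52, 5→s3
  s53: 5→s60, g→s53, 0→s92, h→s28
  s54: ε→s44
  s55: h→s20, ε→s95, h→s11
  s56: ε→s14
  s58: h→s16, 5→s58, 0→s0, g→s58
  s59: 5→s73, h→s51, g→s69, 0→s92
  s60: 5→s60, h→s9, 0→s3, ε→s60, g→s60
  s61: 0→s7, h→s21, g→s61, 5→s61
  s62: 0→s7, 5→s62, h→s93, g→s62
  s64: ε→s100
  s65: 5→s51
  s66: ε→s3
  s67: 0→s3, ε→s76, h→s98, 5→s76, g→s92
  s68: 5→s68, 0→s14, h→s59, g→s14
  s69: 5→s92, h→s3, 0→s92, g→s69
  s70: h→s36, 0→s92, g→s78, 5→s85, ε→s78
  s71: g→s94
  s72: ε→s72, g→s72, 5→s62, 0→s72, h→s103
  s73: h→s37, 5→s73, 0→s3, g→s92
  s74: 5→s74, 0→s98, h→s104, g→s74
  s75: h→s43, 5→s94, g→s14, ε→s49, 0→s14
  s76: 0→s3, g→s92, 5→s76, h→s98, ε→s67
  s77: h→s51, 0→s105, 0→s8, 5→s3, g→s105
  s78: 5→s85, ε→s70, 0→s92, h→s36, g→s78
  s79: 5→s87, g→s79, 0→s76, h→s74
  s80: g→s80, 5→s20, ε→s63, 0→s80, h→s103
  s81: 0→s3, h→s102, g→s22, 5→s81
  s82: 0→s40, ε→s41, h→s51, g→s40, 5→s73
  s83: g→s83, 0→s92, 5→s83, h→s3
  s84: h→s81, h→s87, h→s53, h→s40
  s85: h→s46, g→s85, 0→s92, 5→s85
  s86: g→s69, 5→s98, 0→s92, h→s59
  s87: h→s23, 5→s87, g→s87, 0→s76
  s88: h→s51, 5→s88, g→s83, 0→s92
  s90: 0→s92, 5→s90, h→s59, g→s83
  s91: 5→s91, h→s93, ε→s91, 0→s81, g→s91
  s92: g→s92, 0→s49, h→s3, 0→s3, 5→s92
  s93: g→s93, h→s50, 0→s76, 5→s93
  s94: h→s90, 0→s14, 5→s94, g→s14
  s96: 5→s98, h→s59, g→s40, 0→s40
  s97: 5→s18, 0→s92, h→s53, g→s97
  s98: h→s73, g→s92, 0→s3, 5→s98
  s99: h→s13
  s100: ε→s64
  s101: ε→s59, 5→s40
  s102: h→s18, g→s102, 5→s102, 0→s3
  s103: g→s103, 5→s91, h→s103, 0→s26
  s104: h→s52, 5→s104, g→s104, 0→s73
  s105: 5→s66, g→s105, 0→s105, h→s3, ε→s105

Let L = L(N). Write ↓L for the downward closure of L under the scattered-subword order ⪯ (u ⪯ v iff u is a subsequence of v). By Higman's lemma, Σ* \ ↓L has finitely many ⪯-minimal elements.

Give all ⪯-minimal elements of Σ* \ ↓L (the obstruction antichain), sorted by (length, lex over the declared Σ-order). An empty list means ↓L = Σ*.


min(Σ*\↓L) = [500h, 0h00, 5h0gh, h5hh50, 5hhhh5].

|Q|=106, |F|=75, |δ|=356 (24 ε).
min D↑ (73 st, q0=0, F={33}): 0:h→1,g→0,5→2,0→3 1:h→1,g→1,5→4,0→5 2:h→6,g→2,5→2,0→7 3:h→8,g→3,5→9,0→3 4:h→10,g→4,5→4,0→11 5:h→8,g→5,5→12,0→5 6:h→13,g→6,5→14,0→15 7:h→16,g→7,5→7,0→17 8:h→8,g→8,5→18,0→19 9:h→20,g→9,5→9,0→7 10:h→21,g→10,5→10,0→22 11:h→23,g→11,5→11,0→17 12:h→24,g→12,5→12,0→11 13:h→25,g→13,5→13,0→26 14:h→27,g→14,5→14,0→28 15:h→29,g→17,5→28,0→17 16:h→30,g→16,5→31,0→32 17:h→33,g→17,5→17,0→17 18:h→24,g→18,5→18,0→34 19:h→19,g→19,5→34,0→33 20:h→35,g→20,5→36,0→37 21:h→38,g→21,5→39,0→40 22:h→41,g→17,5→22,0→17 23:h→42,g→23,5→23,0→32 24:h→43,g→24,5→24,0→37 25:h→44,g→25,5→25,0→45 26:h→46,g→17,5→26,0→17 27:h→38,g→27,5→27,0→47 28:h→48,g→17,5→28,0→17 29:h→46,g→49,5→29,0→32 30:h→50,g→30,5→30,0→32 31:h→51,g→31,5→31,0→32 32:h→33,g→32,5→32,0→33 33:h→33,g→33,5→33,0→33 34:h→52,g→34,5→34,0→33 35:h→53,g→35,5→35,0→54 36:h→55,g→36,5→36,0→37 37:h→54,g→32,5→37,0→33 38:h→44,g→38,5→56,0→57 39:h→56,g→39,5→39,0→33 40:h→58,g→59,5→54,0→59 41:h→58,g→60,5→54,0→32 42:h→61,g→42,5→39,0→32 43:h→62,g→43,5→39,0→54 44:h→44,g→44,5→33,0→63 45:h→64,g→17,5→45,0→17 46:h→64,g→49,5→46,0→32 47:h→58,g→17,5→47,0→17 48:h→58,g→49,5→48,0→32 49:h→33,g→49,5→49,0→32 50:h→65,g→50,5→50,0→32 51:h→61,g→51,5→51,0→32 52:h→39,g→52,5→52,0→33 53:h→66,g→53,5→53,0→67 54:h→67,g→32,5→54,0→33 55:h→62,g→55,5→55,0→54 56:h→68,g→56,5→56,0→33 57:h→64,g→59,5→67,0→59 58:h→64,g→60,5→67,0→32 59:h→33,g→59,5→32,0→59 60:h→33,g→60,5→32,0→32 61:h→65,g→61,5→56,0→32 62:h→66,g→62,5→56,0→67 63:h→64,g→69,5→33,0→69 64:h→64,g→70,5→33,0→71 65:h→65,g→65,5→33,0→71 66:h→66,g→66,5→33,0→72 67:h→72,g→32,5→67,0→33 68:h→68,g→68,5→33,0→33 69:h→33,g→69,5→33,0→69 70:h→33,g→70,5→33,0→71 71:h→33,g→71,5→33,0→33 72:h→72,g→71,5→33,0→33 (ε-aug+det+¬).
'500h': |S_i|=[92, 85, 60, 16, 2] end={s3,s57} ∉↓L; 4/4 single-dels accept.
'0h00': run [92, 77, 53, 23, 6] end={s3,s33,s44,s49,s54,s57} ∉↓L; 4/4 single-dels accept.
'5h0gh': run [92, 85, 76, 41, 17, 2] end={s3,s57} — reject; 5/5 del acc.
'h5hh50': |S_i|=[92, 86, 77, 61, 41, 16, 6] end={s3,s33,s44,s49,s54,s57} rej; 6/6 single-dels accept.
'5hhhh5': N↓-sim [92, 85, 76, 60, 42, 18, 3] end={s3,s57,s66} ∉↓L; 6/6 single-dels accept.
5 words, ⪯-incomp.


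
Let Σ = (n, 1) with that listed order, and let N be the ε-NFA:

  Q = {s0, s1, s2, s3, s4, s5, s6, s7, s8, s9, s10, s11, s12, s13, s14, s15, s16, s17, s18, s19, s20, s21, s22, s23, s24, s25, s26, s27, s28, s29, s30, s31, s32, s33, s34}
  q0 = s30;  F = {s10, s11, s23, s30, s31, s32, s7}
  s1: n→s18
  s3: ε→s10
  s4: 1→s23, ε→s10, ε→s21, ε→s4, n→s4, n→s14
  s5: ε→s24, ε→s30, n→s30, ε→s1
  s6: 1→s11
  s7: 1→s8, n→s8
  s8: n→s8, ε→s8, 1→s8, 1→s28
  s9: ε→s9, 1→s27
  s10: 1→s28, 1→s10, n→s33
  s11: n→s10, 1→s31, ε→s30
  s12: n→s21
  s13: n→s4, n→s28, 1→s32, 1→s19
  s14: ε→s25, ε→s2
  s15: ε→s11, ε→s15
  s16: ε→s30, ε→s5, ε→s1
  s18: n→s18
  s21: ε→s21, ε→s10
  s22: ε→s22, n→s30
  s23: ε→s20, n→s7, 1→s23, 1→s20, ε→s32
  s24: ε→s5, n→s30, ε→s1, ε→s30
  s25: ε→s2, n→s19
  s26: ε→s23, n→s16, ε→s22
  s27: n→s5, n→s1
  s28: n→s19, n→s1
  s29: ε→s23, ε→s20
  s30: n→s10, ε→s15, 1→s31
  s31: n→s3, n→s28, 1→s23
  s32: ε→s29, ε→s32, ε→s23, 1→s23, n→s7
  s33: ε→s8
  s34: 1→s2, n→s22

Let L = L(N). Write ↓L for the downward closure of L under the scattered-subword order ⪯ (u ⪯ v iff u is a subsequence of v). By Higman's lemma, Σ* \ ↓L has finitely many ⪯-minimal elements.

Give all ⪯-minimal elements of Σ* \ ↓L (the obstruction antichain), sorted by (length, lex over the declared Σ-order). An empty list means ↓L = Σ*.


min(Σ*\↓L) = [nn, 11n1].

|Q|=35, |F|=7, |δ|=78 (35 ε).
min D↑ (6 st, q0=0, F={3}): 0:n→1,1→2 1:n→3,1→1 2:n→1,1→4 3:n→3,1→3 4:n→5,1→4 5:n→3,1→3 [Hopcroft].
'nn': run [17, 9, 6] end={s1,s18,s19,s28,s33,s8} rej; 2/2 del acc.
'11n1': |S_i|=[17, 14, 12, 7, 5] end={s1,s18,s19,s28,s8} rej; 4/4 single-dels accept.
2 words, ⪯-incomp.
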